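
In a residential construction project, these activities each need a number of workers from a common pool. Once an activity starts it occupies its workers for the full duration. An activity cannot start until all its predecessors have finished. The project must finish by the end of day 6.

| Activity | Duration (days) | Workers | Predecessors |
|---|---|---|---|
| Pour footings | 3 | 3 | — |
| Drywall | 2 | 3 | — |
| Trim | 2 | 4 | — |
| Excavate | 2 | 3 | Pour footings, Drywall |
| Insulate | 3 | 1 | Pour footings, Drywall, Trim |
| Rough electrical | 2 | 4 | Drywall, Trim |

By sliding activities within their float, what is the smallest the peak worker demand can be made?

10

Schedule Pour footings@1, Drywall@1, Trim@1, Excavate@4, Insulate@4, Rough electrical@3: d1:10  d2:10  d3:7  d4:8  d5:4  d6:1 — peak 10.
No arrangement of the 18 feasible schedules does better.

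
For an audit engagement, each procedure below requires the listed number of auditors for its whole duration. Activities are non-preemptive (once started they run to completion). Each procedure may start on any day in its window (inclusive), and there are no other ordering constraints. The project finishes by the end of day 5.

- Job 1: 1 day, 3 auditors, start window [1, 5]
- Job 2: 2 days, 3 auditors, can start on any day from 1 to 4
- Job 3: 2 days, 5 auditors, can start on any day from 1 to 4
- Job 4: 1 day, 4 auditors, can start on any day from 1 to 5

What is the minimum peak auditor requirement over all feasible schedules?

Early-start (Job 1@1, Job 2@1, Job 3@1, Job 4@1) gives peak 15: d1:15  d2:8  d3:0  d4:0  d5:0.
Shift Job 3→3, Job 4→5.
Schedule Job 1@1, Job 2@1, Job 3@3, Job 4@5: d1:6  d2:3  d3:5  d4:5  d5:4 — peak 6.

6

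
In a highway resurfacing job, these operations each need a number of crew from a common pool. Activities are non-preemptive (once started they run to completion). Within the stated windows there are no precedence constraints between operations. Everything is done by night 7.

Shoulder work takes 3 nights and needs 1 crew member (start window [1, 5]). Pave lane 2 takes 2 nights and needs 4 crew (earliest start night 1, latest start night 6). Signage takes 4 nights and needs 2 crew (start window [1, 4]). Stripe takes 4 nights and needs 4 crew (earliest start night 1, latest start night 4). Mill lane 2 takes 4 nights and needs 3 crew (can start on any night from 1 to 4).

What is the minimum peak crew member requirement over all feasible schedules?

9

Early-start (Shoulder work@1, Pave lane 2@1, Signage@1, Stripe@1, Mill lane 2@1) gives peak 14: n1:14  n2:14  n3:10  n4:9  n5:0  n6:0  n7:0.
Shift Stripe→3, Mill lane 2→4.
Schedule Shoulder work@1, Pave lane 2@1, Signage@1, Stripe@3, Mill lane 2@4: n1:7  n2:7  n3:7  n4:9  n5:7  n6:7  n7:3 — peak 9.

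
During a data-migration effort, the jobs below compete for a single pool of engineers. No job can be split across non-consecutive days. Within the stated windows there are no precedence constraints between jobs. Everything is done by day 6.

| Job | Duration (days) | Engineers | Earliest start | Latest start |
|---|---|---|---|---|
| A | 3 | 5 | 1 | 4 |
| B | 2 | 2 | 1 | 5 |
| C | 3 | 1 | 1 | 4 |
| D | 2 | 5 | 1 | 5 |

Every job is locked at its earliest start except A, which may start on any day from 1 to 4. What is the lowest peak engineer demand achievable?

8

A@1: d1:13  d2:13  d3:6  d4:0  d5:0  d6:0 → peak 13
A@2: d1:8  d2:13  d3:6  d4:5  d5:0  d6:0 → peak 13
A@3: d1:8  d2:8  d3:6  d4:5  d5:5  d6:0 → peak 8
A@4: d1:8  d2:8  d3:1  d4:5  d5:5  d6:5 → peak 8
Best is A@3, peak 8.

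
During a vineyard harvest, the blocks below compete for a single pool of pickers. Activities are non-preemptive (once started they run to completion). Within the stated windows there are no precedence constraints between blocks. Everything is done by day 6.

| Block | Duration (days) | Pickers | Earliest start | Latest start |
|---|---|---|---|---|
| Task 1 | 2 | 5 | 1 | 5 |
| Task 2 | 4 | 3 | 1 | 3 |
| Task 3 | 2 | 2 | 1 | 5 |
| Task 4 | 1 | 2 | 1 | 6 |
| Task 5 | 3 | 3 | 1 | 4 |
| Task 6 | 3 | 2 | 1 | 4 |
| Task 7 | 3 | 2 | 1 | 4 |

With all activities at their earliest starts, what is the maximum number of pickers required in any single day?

Early-start schedule: Task 1@1, Task 2@1, Task 3@1, Task 4@1, Task 5@1, Task 6@1, Task 7@1.
Load per day: day 1: 19, day 2: 17, day 3: 10, day 4: 3, day 5: 0, day 6: 0.
Peak is 19.

19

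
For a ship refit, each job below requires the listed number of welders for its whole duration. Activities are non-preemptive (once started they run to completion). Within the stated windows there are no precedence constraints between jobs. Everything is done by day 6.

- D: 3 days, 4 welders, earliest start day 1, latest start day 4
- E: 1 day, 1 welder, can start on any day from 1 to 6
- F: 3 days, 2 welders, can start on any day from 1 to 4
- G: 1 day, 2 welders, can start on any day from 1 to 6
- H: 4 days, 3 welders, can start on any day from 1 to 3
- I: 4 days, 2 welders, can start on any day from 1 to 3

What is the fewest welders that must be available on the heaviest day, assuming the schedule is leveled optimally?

9

Early-start (D@1, E@1, F@1, G@1, H@1, I@1) gives peak 14: d1:14  d2:11  d3:11  d4:5  d5:0  d6:0.
Shift F→4, H→2.
Schedule D@1, E@1, F@4, G@1, H@2, I@1: d1:9  d2:9  d3:9  d4:7  d5:5  d6:2 — peak 9.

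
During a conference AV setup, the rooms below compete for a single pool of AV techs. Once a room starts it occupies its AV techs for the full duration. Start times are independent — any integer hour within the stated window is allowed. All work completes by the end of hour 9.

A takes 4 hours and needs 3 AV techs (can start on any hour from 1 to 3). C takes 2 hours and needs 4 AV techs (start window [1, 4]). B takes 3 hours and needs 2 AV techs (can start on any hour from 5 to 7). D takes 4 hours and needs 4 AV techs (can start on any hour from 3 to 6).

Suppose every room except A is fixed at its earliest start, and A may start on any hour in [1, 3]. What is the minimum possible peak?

7

A@1: h1:7  h2:7  h3:7  h4:7  h5:6  h6:6  h7:2  h8:0  h9:0 → peak 7
A@2: h1:4  h2:7  h3:7  h4:7  h5:9  h6:6  h7:2  h8:0  h9:0 → peak 9
A@3: h1:4  h2:4  h3:7  h4:7  h5:9  h6:9  h7:2  h8:0  h9:0 → peak 9
Best is A@1, peak 7.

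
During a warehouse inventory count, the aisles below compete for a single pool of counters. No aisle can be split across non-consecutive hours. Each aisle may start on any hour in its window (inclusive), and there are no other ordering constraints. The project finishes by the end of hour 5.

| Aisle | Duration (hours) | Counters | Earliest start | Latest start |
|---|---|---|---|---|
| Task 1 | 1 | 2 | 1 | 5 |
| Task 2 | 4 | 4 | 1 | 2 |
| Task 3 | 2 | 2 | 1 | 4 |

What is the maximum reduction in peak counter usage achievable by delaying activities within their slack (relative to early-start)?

Early-start peak: h1:8  h2:6  h3:4  h4:4  h5:0 ⇒ 8.
Leveled (Task 1@1, Task 2@1, Task 3@2): h1:6  h2:6  h3:6  h4:4  h5:0 ⇒ 6.
Reduction 8 − 6 = 2.

2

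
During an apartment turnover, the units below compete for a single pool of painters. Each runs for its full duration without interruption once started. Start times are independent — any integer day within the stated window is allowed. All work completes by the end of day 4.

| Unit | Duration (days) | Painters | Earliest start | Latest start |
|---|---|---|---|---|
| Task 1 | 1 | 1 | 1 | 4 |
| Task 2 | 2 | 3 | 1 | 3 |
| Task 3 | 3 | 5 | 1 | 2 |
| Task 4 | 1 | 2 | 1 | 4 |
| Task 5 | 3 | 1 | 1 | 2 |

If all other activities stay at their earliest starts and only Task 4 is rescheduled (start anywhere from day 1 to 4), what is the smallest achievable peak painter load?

10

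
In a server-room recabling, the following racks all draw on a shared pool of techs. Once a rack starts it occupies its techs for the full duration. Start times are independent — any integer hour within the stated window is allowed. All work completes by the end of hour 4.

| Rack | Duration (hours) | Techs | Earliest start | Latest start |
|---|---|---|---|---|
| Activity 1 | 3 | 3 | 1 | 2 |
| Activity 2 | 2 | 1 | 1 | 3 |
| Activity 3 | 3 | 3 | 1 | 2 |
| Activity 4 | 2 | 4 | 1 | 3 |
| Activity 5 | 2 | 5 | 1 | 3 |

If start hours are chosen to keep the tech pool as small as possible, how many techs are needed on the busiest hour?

11

Early-start (Activity 1@1, Activity 2@1, Activity 3@1, Activity 4@1, Activity 5@1) gives peak 16: h1:16  h2:16  h3:6  h4:0.
Shift Activity 5→3.
Schedule Activity 1@1, Activity 2@1, Activity 3@1, Activity 4@1, Activity 5@3: h1:11  h2:11  h3:11  h4:5 — peak 11.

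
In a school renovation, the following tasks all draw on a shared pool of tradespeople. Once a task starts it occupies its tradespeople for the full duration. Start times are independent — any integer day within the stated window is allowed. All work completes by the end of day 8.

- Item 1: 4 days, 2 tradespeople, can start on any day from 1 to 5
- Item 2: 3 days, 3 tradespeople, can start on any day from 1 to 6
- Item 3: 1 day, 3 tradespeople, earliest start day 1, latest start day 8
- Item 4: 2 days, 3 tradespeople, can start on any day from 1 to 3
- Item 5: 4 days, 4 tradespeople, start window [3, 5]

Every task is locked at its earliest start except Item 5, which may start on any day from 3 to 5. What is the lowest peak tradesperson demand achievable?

11

Item 5@3: d1:11  d2:8  d3:9  d4:6  d5:4  d6:4  d7:0  d8:0 → peak 11
Item 5@4: d1:11  d2:8  d3:5  d4:6  d5:4  d6:4  d7:4  d8:0 → peak 11
Item 5@5: d1:11  d2:8  d3:5  d4:2  d5:4  d6:4  d7:4  d8:4 → peak 11
Best is Item 5@3, peak 11.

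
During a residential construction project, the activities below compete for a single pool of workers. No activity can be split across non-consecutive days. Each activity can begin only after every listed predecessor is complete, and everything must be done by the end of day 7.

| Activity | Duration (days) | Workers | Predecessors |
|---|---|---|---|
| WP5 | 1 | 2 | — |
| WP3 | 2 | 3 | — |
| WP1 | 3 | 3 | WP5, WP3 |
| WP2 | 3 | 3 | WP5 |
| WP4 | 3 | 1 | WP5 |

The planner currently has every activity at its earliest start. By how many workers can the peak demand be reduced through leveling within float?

1

Early-start peak: d1:5  d2:7  d3:7  d4:7  d5:3  d6:0  d7:0 ⇒ 7.
Leveled (WP5@1, WP3@1, WP1@3, WP2@2, WP4@5): d1:5  d2:6  d3:6  d4:6  d5:4  d6:1  d7:1 ⇒ 6.
Reduction 7 − 6 = 1.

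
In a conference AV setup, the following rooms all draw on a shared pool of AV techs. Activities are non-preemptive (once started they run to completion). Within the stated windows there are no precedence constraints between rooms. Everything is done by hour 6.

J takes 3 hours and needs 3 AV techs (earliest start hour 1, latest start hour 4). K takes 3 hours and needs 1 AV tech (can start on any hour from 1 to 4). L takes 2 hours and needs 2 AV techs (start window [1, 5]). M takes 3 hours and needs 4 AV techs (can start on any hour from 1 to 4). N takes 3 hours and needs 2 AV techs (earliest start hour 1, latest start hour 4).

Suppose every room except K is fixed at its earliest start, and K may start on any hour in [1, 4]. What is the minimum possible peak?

K@1: h1:12  h2:12  h3:10  h4:0  h5:0  h6:0 → peak 12
K@2: h1:11  h2:12  h3:10  h4:1  h5:0  h6:0 → peak 12
K@3: h1:11  h2:11  h3:10  h4:1  h5:1  h6:0 → peak 11
K@4: h1:11  h2:11  h3:9  h4:1  h5:1  h6:1 → peak 11
Best is K@3, peak 11.

11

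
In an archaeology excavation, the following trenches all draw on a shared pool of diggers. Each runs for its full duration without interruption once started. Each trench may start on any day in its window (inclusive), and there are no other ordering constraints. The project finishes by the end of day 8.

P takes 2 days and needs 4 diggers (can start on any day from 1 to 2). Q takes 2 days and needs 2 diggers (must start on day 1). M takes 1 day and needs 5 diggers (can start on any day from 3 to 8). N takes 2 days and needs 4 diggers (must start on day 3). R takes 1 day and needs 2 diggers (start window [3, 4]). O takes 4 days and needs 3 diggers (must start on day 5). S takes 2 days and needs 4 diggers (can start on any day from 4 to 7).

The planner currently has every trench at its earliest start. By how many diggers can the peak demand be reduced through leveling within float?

3

Early-start peak: d1:6  d2:6  d3:11  d4:8  d5:7  d6:3  d7:3  d8:3 ⇒ 11.
Leveled (P@1, Q@1, M@5, N@3, R@3, O@5, S@6): d1:6  d2:6  d3:6  d4:4  d5:8  d6:7  d7:7  d8:3 ⇒ 8.
Reduction 11 − 8 = 3.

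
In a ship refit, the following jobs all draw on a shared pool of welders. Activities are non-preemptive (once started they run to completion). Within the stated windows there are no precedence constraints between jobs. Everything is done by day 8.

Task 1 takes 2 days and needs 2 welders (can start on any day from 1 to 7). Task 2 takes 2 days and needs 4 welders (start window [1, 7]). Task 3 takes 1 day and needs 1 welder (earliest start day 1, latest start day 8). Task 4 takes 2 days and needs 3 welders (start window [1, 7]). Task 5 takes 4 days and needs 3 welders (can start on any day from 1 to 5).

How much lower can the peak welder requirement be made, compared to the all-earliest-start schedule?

8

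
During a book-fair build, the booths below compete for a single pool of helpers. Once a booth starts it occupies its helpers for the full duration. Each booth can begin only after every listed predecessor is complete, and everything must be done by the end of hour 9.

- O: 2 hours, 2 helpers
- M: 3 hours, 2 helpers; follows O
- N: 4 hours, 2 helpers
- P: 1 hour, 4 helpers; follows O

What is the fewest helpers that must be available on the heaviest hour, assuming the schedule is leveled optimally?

4

Early-start (O@1, M@3, N@1, P@3) gives peak 8: h1:4  h2:4  h3:8  h4:4  h5:2  h6:0  h7:0  h8:0  h9:0.
Shift P→6.
Schedule O@1, M@3, N@1, P@6: h1:4  h2:4  h3:4  h4:4  h5:2  h6:4  h7:0  h8:0  h9:0 — peak 4.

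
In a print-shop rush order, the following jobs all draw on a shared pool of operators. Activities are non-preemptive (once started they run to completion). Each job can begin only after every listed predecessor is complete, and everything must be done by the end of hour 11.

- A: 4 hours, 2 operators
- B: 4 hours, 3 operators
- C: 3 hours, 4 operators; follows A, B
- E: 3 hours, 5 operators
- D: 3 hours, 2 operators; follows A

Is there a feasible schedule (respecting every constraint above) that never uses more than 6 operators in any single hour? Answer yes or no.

yes

Schedule A@1, B@1, C@5, E@8, D@5: h1:5  h2:5  h3:5  h4:5  h5:6  h6:6  h7:6  h8:5  h9:5  h10:5  h11:0 — peak 6 ≤ 6.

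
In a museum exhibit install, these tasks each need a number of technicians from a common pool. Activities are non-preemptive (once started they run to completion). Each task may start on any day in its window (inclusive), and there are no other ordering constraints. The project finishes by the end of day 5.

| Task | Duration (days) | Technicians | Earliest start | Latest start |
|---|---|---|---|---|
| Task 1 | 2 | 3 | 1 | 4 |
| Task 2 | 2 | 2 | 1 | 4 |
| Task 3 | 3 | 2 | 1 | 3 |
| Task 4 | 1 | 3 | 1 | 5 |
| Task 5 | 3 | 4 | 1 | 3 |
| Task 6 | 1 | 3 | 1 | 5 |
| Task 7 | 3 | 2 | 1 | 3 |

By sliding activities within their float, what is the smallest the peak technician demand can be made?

Early-start (Task 1@1, Task 2@1, Task 3@1, Task 4@1, Task 5@1, Task 6@1, Task 7@1) gives peak 19: d1:19  d2:13  d3:8  d4:0  d5:0.
Shift Task 3→3, Task 5→3, Task 6→2, Task 7→3.
Schedule Task 1@1, Task 2@1, Task 3@3, Task 4@1, Task 5@3, Task 6@2, Task 7@3: d1:8  d2:8  d3:8  d4:8  d5:8 — peak 8.
Total technician-days = 40 over 5 days ⇒ peak ≥ ⌈40/5⌉ = 8, so 8 is optimal.

8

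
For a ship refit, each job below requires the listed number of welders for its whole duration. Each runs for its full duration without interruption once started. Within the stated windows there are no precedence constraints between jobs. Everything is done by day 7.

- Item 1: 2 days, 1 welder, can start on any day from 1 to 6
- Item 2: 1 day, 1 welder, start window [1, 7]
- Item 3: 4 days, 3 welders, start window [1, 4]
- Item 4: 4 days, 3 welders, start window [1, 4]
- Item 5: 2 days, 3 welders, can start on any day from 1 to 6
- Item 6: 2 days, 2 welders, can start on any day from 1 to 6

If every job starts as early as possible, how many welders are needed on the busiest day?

13

Early-start schedule: Item 1@1, Item 2@1, Item 3@1, Item 4@1, Item 5@1, Item 6@1.
Load per day: day 1: 13, day 2: 12, day 3: 6, day 4: 6, day 5: 0, day 6: 0, day 7: 0.
Peak is 13.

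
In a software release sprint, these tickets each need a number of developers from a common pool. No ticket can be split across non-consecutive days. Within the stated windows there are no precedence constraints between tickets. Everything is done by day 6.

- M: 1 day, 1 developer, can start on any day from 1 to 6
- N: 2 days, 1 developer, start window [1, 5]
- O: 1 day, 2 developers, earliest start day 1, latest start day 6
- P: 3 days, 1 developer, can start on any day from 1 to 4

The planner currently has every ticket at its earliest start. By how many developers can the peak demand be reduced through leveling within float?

Early-start peak: d1:5  d2:2  d3:1  d4:0  d5:0  d6:0 ⇒ 5.
Leveled (M@1, N@1, O@3, P@4): d1:2  d2:1  d3:2  d4:1  d5:1  d6:1 ⇒ 2.
Reduction 5 − 2 = 3.

3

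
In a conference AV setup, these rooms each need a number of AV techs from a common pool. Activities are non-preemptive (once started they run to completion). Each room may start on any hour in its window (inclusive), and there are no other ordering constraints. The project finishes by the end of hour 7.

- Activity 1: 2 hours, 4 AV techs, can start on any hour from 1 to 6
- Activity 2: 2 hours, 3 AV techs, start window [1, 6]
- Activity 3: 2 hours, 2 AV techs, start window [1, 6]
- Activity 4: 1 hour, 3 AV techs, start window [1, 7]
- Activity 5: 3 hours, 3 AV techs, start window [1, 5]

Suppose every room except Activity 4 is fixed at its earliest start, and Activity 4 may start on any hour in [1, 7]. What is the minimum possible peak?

Activity 4@1: h1:15  h2:12  h3:3  h4:0  h5:0  h6:0  h7:0 → peak 15
Activity 4@2: h1:12  h2:15  h3:3  h4:0  h5:0  h6:0  h7:0 → peak 15
Activity 4@3: h1:12  h2:12  h3:6  h4:0  h5:0  h6:0  h7:0 → peak 12
Activity 4@4: h1:12  h2:12  h3:3  h4:3  h5:0  h6:0  h7:0 → peak 12
Activity 4@5: h1:12  h2:12  h3:3  h4:0  h5:3  h6:0  h7:0 → peak 12
Activity 4@6: h1:12  h2:12  h3:3  h4:0  h5:0  h6:3  h7:0 → peak 12
Activity 4@7: h1:12  h2:12  h3:3  h4:0  h5:0  h6:0  h7:3 → peak 12
Best is Activity 4@3, peak 12.

12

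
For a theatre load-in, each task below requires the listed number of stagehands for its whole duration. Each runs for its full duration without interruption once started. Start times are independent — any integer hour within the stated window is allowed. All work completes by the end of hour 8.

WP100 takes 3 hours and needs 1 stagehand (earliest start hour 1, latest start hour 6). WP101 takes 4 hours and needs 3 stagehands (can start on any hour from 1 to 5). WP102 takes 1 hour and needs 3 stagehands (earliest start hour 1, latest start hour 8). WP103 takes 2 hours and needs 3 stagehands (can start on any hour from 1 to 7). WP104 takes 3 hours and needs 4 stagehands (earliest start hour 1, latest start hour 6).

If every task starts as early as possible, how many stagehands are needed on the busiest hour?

Early-start schedule: WP100@1, WP101@1, WP102@1, WP103@1, WP104@1.
Load per hour: hour 1: 14, hour 2: 11, hour 3: 8, hour 4: 3, hour 5: 0, hour 6: 0, hour 7: 0, hour 8: 0.
Peak is 14.

14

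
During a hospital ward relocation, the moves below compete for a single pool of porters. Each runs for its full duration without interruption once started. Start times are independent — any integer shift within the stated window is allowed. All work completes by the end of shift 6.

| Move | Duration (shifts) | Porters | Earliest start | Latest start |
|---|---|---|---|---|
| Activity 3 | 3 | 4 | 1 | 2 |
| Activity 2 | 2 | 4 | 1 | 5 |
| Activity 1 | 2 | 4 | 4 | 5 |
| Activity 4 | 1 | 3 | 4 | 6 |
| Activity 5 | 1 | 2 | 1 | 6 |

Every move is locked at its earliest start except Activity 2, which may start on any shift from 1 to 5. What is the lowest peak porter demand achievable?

Activity 2@1: s1:10  s2:8  s3:4  s4:7  s5:4  s6:0 → peak 10
Activity 2@2: s1:6  s2:8  s3:8  s4:7  s5:4  s6:0 → peak 8
Activity 2@3: s1:6  s2:4  s3:8  s4:11  s5:4  s6:0 → peak 11
Activity 2@4: s1:6  s2:4  s3:4  s4:11  s5:8  s6:0 → peak 11
Activity 2@5: s1:6  s2:4  s3:4  s4:7  s5:8  s6:4 → peak 8
Best is Activity 2@2, peak 8.

8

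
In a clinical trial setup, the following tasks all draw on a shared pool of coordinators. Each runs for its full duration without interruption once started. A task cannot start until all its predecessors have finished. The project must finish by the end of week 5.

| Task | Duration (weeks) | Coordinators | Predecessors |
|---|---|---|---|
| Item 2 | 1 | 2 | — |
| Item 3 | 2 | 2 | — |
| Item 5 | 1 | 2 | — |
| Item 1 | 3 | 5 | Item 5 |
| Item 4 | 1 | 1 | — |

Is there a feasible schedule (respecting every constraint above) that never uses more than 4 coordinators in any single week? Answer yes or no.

Total coordinator-weeks = 24; over 5 weeks the average is 24/5 > 4, so some week must exceed 4.

no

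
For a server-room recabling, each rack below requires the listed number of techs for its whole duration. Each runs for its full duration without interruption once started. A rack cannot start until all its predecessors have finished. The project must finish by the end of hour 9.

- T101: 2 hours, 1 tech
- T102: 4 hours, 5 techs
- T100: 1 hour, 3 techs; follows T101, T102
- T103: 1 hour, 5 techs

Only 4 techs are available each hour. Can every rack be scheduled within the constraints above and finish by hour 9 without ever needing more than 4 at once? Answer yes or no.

The minimum achievable peak is 5; 4 < 5, so no feasible schedule stays within the cap.

no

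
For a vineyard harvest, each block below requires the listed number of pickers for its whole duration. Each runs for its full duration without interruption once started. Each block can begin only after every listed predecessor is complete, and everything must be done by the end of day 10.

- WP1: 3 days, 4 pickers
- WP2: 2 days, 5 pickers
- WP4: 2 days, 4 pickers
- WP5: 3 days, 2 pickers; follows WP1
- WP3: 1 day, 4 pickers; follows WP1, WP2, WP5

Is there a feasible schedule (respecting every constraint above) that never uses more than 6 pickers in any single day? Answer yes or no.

Schedule WP1@1, WP2@4, WP4@6, WP5@6, WP3@9: d1:4  d2:4  d3:4  d4:5  d5:5  d6:6  d7:6  d8:2  d9:4  d10:0 — peak 6 ≤ 6.

yes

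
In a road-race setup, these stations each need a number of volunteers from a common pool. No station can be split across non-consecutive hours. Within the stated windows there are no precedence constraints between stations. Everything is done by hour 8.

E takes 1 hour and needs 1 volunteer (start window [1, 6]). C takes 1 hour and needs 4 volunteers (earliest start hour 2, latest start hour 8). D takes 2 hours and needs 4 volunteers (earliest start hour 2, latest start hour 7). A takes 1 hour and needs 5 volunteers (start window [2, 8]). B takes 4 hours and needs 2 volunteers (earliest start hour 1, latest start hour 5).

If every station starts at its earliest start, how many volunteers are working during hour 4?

At early start, hour 4 has: B.
Demand: 2 = 2.

2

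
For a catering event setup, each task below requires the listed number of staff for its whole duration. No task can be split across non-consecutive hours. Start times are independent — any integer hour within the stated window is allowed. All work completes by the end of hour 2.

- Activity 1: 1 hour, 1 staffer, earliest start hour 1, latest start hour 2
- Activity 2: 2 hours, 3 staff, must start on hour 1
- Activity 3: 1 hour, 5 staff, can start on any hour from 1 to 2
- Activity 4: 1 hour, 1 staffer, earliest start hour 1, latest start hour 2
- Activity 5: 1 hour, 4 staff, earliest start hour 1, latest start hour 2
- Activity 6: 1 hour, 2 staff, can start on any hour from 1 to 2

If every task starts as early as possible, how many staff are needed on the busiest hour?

Early-start schedule: Activity 1@1, Activity 2@1, Activity 3@1, Activity 4@1, Activity 5@1, Activity 6@1.
Load per hour: hour 1: 16, hour 2: 3.
Peak is 16.

16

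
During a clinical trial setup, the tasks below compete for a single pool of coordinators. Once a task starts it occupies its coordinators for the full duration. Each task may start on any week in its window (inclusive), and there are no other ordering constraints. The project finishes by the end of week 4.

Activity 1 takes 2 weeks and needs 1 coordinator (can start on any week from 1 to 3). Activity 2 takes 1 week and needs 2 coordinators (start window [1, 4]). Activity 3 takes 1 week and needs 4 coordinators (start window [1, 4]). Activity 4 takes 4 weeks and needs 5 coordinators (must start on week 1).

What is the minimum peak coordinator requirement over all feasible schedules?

9

Early-start (Activity 1@1, Activity 2@1, Activity 3@1, Activity 4@1) gives peak 12: w1:12  w2:6  w3:5  w4:5.
Shift Activity 3→3.
Schedule Activity 1@1, Activity 2@1, Activity 3@3, Activity 4@1: w1:8  w2:6  w3:9  w4:5 — peak 9.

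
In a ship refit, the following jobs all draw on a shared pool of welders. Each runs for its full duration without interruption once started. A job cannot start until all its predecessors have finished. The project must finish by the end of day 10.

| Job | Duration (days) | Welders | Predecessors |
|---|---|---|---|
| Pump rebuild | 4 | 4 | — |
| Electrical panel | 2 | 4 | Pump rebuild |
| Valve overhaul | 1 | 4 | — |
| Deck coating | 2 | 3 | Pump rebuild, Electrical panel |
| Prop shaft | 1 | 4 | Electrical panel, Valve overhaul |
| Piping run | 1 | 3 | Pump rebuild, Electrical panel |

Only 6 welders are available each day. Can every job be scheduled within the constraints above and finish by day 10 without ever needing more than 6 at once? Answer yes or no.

Schedule Pump rebuild@1, Electrical panel@5, Valve overhaul@7, Deck coating@8, Prop shaft@10, Piping run@8: d1:4  d2:4  d3:4  d4:4  d5:4  d6:4  d7:4  d8:6  d9:3  d10:4 — peak 6 ≤ 6.

yes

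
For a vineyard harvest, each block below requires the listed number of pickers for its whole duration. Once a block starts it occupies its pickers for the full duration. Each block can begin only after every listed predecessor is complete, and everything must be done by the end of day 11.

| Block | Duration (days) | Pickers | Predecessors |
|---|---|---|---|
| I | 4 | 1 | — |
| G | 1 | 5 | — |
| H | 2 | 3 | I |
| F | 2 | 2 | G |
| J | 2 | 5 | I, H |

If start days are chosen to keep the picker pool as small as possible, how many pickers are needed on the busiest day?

Early-start (I@1, G@1, H@5, F@2, J@7) gives peak 6: d1:6  d2:3  d3:3  d4:1  d5:3  d6:3  d7:5  d8:5  d9:0  d10:0  d11:0.
Shift G→5, H→6, F→6, J→8.
Schedule I@1, G@5, H@6, F@6, J@8: d1:1  d2:1  d3:1  d4:1  d5:5  d6:5  d7:5  d8:5  d9:5  d10:0  d11:0 — peak 5.

5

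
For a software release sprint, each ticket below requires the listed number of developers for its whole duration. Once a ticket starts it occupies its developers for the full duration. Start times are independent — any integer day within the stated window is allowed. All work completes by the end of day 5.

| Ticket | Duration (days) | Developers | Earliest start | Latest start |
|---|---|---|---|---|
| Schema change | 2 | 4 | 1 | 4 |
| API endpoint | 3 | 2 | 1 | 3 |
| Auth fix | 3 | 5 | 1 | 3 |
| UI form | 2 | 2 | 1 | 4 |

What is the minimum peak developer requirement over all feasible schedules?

Early-start (Schema change@1, API endpoint@1, Auth fix@1, UI form@1) gives peak 13: d1:13  d2:13  d3:7  d4:0  d5:0.
Shift Auth fix→3, UI form→4.
Schedule Schema change@1, API endpoint@1, Auth fix@3, UI form@4: d1:6  d2:6  d3:7  d4:7  d5:7 — peak 7.
Total developer-days = 33 over 5 days ⇒ peak ≥ ⌈33/5⌉ = 7, so 7 is optimal.

7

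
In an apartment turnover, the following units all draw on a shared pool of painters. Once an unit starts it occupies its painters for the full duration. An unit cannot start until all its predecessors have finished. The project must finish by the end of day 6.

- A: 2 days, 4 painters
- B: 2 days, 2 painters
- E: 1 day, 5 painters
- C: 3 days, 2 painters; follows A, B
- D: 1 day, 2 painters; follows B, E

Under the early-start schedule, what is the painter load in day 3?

At early start, day 3 has: C, D.
Demand: 2 + 2 = 4.

4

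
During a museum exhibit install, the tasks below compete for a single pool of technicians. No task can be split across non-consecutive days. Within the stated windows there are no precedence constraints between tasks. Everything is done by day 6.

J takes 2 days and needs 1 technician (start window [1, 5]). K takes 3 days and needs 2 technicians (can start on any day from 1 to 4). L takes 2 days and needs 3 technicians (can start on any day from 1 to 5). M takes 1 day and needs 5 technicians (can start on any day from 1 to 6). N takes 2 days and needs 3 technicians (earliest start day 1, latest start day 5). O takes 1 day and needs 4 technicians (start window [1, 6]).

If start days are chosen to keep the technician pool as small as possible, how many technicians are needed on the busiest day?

5

Early-start (J@1, K@1, L@1, M@1, N@1, O@1) gives peak 18: d1:18  d2:9  d3:2  d4:0  d5:0  d6:0.
Shift K→3, L→2, M→6, N→4.
Schedule J@1, K@3, L@2, M@6, N@4, O@1: d1:5  d2:4  d3:5  d4:5  d5:5  d6:5 — peak 5.
Total technician-days = 29 over 6 days ⇒ peak ≥ ⌈29/6⌉ = 5, so 5 is optimal.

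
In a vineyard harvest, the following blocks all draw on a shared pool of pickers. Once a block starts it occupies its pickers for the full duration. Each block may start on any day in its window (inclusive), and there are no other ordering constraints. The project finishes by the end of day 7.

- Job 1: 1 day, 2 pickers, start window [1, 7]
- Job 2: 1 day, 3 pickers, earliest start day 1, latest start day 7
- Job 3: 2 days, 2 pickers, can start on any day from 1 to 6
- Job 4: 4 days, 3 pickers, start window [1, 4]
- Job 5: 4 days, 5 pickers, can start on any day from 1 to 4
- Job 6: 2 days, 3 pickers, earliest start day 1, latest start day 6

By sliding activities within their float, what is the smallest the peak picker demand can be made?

8

Early-start (Job 1@1, Job 2@1, Job 3@1, Job 4@1, Job 5@1, Job 6@1) gives peak 18: d1:18  d2:13  d3:8  d4:8  d5:0  d6:0  d7:0.
Shift Job 4→2, Job 5→3, Job 6→6.
Schedule Job 1@1, Job 2@1, Job 3@1, Job 4@2, Job 5@3, Job 6@6: d1:7  d2:5  d3:8  d4:8  d5:8  d6:8  d7:3 — peak 8.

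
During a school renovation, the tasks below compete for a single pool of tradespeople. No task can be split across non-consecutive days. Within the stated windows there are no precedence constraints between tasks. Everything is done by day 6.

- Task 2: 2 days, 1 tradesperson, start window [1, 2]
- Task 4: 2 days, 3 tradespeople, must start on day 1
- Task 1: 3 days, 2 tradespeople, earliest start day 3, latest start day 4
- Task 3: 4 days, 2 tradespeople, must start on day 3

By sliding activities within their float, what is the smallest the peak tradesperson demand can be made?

4

Schedule Task 2@1, Task 4@1, Task 1@3, Task 3@3: d1:4  d2:4  d3:4  d4:4  d5:4  d6:2 — peak 4.
Total tradesperson-days = 22 over 6 days ⇒ peak ≥ ⌈22/6⌉ = 4, so 4 is optimal.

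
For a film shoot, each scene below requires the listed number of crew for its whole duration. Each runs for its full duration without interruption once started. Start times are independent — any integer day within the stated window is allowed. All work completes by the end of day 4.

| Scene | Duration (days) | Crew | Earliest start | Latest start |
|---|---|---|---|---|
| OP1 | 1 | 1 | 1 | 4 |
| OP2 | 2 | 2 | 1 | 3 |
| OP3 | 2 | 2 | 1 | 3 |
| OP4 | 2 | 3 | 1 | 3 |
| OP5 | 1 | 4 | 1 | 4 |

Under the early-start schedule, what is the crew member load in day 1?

12

At early start, day 1 has: OP1, OP2, OP3, OP4, OP5.
Demand: 1 + 2 + 2 + 3 + 4 = 12.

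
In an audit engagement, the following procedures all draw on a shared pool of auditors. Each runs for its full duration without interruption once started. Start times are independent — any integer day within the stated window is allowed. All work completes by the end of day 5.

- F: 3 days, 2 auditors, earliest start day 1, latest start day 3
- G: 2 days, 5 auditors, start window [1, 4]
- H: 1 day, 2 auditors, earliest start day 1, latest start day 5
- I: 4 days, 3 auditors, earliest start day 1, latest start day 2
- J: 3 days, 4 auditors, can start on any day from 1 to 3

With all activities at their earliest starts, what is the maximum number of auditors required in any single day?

16

Early-start schedule: F@1, G@1, H@1, I@1, J@1.
Load per day: day 1: 16, day 2: 14, day 3: 9, day 4: 3, day 5: 0.
Peak is 16.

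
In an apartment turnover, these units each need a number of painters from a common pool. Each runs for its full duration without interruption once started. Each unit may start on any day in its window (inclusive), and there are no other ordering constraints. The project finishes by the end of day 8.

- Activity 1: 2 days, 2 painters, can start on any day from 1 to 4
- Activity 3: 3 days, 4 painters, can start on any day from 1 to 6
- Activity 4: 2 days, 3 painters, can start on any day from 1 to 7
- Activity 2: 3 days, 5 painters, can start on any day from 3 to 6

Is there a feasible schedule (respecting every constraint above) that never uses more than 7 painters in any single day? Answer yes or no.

yes

Schedule Activity 1@1, Activity 3@3, Activity 4@1, Activity 2@6: d1:5  d2:5  d3:4  d4:4  d5:4  d6:5  d7:5  d8:5 — peak 5 ≤ 7.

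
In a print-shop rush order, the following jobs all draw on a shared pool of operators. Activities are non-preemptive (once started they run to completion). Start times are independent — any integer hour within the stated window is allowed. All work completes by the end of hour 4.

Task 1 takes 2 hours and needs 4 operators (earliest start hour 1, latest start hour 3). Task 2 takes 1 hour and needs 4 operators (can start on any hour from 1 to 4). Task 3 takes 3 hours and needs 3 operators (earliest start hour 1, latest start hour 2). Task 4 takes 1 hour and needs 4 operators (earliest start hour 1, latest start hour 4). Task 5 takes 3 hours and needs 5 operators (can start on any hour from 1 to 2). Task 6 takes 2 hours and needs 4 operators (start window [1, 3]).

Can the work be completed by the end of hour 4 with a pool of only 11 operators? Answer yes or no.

Total operator-hours = 48; over 4 hours the average is 48/4 > 11, so some hour must exceed 11.

no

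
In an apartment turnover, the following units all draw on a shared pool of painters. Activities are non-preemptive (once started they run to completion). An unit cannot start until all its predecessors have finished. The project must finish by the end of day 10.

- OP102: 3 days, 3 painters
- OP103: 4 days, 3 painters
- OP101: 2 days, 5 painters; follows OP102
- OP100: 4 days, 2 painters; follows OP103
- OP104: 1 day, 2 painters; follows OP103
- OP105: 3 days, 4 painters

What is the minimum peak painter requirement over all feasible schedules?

6

Early-start (OP102@1, OP103@1, OP101@4, OP100@5, OP104@5, OP105@1) gives peak 10: d1:10  d2:10  d3:10  d4:8  d5:9  d6:2  d7:2  d8:2  d9:0  d10:0.
Shift OP101→5, OP100→7, OP104→7, OP105→8.
Schedule OP102@1, OP103@1, OP101@5, OP100@7, OP104@7, OP105@8: d1:6  d2:6  d3:6  d4:3  d5:5  d6:5  d7:4  d8:6  d9:6  d10:6 — peak 6.
Total painter-days = 53 over 10 days ⇒ peak ≥ ⌈53/10⌉ = 6, so 6 is optimal.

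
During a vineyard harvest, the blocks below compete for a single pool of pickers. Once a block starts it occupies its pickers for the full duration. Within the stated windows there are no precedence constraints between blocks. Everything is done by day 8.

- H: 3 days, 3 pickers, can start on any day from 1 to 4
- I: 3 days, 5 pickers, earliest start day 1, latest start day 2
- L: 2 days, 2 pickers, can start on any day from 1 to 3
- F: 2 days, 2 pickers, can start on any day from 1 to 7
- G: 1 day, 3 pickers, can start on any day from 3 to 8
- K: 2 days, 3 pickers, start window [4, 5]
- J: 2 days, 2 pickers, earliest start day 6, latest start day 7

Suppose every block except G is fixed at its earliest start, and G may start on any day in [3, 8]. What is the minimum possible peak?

G@3: d1:12  d2:12  d3:11  d4:3  d5:3  d6:2  d7:2  d8:0 → peak 12
G@4: d1:12  d2:12  d3:8  d4:6  d5:3  d6:2  d7:2  d8:0 → peak 12
G@5: d1:12  d2:12  d3:8  d4:3  d5:6  d6:2  d7:2  d8:0 → peak 12
G@6: d1:12  d2:12  d3:8  d4:3  d5:3  d6:5  d7:2  d8:0 → peak 12
G@7: d1:12  d2:12  d3:8  d4:3  d5:3  d6:2  d7:5  d8:0 → peak 12
G@8: d1:12  d2:12  d3:8  d4:3  d5:3  d6:2  d7:2  d8:3 → peak 12
Best is G@3, peak 12.

12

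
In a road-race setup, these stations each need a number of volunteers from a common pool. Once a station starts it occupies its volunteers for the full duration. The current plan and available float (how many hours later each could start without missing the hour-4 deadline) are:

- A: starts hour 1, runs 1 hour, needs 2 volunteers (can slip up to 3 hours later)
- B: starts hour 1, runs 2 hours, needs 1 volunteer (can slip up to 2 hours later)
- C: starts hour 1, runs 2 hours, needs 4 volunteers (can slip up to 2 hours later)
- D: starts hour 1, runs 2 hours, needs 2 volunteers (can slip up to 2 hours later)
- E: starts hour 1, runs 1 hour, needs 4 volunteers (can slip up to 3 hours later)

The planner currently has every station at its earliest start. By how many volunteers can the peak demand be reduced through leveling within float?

Early-start peak: h1:13  h2:7  h3:0  h4:0 ⇒ 13.
Leveled (A@1, B@1, C@2, D@3, E@4): h1:3  h2:5  h3:6  h4:6 ⇒ 6.
Reduction 13 − 6 = 7.

7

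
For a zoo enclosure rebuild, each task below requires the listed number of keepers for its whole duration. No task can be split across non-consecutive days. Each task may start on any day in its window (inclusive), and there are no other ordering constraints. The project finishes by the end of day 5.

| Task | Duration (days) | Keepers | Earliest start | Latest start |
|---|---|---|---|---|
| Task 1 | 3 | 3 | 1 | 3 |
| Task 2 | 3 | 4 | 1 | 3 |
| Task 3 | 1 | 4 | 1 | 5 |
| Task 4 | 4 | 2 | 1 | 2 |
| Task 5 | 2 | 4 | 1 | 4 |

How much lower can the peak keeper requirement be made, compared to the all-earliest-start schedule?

8

Early-start peak: d1:17  d2:13  d3:9  d4:2  d5:0 ⇒ 17.
Leveled (Task 1@1, Task 2@1, Task 3@5, Task 4@1, Task 5@4): d1:9  d2:9  d3:9  d4:6  d5:8 ⇒ 9.
Reduction 17 − 9 = 8.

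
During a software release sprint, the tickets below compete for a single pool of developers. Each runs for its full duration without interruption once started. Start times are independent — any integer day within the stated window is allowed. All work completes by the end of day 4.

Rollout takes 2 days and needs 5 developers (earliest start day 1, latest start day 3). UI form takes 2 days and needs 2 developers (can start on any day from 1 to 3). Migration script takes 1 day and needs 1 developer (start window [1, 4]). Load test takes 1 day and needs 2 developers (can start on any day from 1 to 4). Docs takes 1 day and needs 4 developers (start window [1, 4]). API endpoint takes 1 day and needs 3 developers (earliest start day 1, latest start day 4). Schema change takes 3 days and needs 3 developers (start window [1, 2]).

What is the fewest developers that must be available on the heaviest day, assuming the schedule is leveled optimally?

Early-start (Rollout@1, UI form@1, Migration script@1, Load test@1, Docs@1, API endpoint@1, Schema change@1) gives peak 20: d1:20  d2:10  d3:3  d4:0.
Shift UI form→3, Docs→3, API endpoint→4, Schema change→2.
Schedule Rollout@1, UI form@3, Migration script@1, Load test@1, Docs@3, API endpoint@4, Schema change@2: d1:8  d2:8  d3:9  d4:8 — peak 9.
Total developer-days = 33 over 4 days ⇒ peak ≥ ⌈33/4⌉ = 9, so 9 is optimal.

9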